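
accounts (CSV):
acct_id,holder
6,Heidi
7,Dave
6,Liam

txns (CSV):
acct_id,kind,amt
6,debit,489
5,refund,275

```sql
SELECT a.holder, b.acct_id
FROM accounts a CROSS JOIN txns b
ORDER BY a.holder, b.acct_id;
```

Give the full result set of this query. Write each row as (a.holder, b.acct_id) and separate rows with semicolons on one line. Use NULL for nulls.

(Dave, 5); (Dave, 6); (Heidi, 5); (Heidi, 6); (Liam, 5); (Liam, 6)

CROSS JOIN pairs every row of `accounts` with every row of `txns`: 3 × 2 = 6 rows.
After projecting and ordering:
a.holder | b.acct_id
Dave | 5
Dave | 6
Heidi | 5
Heidi | 6
Liam | 5
Liam | 6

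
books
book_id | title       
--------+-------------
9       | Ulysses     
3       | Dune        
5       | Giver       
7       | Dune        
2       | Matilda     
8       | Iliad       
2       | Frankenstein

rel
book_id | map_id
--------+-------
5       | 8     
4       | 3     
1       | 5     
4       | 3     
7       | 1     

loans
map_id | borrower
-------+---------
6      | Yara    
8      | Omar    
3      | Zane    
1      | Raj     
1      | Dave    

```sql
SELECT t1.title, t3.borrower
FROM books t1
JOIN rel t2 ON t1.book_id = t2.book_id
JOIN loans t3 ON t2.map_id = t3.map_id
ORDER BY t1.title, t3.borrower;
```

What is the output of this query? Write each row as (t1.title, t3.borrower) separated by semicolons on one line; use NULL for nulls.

(Dune, Dave); (Dune, Raj); (Giver, Omar)

Step 1 — t1 INNER JOIN t2 on book_id → 2 row(s).
Then INNER JOIN `loans t3` on map_id: keep only rows whose t2.map_id appears in t3.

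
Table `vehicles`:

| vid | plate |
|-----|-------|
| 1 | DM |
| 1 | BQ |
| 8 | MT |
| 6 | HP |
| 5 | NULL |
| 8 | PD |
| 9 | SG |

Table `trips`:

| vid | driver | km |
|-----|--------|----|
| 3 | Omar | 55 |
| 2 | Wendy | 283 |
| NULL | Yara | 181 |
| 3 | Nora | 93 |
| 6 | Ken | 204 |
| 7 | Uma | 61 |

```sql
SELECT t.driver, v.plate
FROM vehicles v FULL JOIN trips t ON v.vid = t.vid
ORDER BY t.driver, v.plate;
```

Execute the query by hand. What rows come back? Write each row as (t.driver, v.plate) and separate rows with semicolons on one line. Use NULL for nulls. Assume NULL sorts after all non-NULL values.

FULL OUTER JOIN keeps every row from both sides; unmatched rows get NULL for the other side's columns.
Matching on v.vid = t.vid. A NULL in a compared column never satisfies the condition.
- v (vid=1) has no partner → padded with NULL.
- v (vid=1) has no partner → padded with NULL.
- v (vid=8) has no partner → padded with NULL.
- v (vid=6) pairs with 1 row(s) of t.
- v (vid=5) has no partner → padded with NULL.
- v (vid=8) has no partner → padded with NULL.
- v (vid=9) has no partner → padded with NULL.
- plus 5 unmatched t row(s), each kept with NULL v columns.

(Ken, HP); (Nora, NULL); (Omar, NULL); (Uma, NULL); (Wendy, NULL); (Yara, NULL); (NULL, BQ); (NULL, DM); (NULL, MT); (NULL, PD); (NULL, SG); (NULL, NULL)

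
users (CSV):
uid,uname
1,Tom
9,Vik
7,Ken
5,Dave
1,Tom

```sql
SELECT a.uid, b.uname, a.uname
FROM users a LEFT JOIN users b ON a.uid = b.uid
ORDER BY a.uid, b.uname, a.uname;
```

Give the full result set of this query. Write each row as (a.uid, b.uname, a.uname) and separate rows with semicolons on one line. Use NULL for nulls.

(1, Tom, Tom); (1, Tom, Tom); (1, Tom, Tom); (1, Tom, Tom); (5, Dave, Dave); (7, Ken, Ken); (9, Vik, Vik)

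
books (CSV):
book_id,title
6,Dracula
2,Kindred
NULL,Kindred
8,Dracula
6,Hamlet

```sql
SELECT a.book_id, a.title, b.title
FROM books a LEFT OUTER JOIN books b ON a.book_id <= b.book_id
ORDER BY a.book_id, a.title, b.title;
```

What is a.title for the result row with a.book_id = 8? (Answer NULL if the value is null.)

Dracula

LEFT JOIN keeps every row from `books a`; unmatched rows get NULL for `books b`'s columns.
Matching on a.book_id <= b.book_id. A NULL in a compared column never satisfies the condition.
Matched pairs: 11; unmatched a rows kept: 1.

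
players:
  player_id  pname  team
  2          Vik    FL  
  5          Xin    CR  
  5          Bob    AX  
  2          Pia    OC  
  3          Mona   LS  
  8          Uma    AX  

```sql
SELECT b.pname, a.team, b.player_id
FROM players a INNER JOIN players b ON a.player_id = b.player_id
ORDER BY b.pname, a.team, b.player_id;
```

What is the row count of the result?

10

INNER JOIN keeps only pairs where the ON condition holds.
Matching on a.player_id = b.player_id.
- a[0] player_id=2 → 2 match(es) in b → 2 row(s).
- a[1] player_id=5 → 2 match(es) in b → 2 row(s).
- a[2] player_id=5 → 2 match(es) in b → 2 row(s).
- a[3] player_id=2 → 2 match(es) in b → 2 row(s).
- a[4] player_id=3 → 1 match(es) in b → 1 row(s).
- a[5] player_id=8 → 1 match(es) in b → 1 row(s).
Total: 10 rows.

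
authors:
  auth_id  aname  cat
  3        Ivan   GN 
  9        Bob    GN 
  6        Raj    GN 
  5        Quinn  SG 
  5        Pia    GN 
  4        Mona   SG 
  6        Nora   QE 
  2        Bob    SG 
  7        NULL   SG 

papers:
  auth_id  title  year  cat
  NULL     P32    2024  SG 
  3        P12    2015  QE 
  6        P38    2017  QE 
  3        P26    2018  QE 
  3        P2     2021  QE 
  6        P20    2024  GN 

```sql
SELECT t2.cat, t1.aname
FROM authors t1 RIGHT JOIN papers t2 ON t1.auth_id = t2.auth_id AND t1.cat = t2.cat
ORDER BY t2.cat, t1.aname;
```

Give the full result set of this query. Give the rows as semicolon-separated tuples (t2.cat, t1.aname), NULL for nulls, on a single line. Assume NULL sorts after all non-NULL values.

(GN, Raj); (QE, Nora); (QE, NULL); (QE, NULL); (QE, NULL); (SG, NULL)

RIGHT JOIN keeps every row from `papers`; unmatched rows get NULL for `authors`'s columns.
Matching on t1.auth_id = t2.auth_id AND t1.cat = t2.cat. A NULL in a compared column never satisfies the condition.
Matched pairs: 2; unmatched t2 rows kept: 4.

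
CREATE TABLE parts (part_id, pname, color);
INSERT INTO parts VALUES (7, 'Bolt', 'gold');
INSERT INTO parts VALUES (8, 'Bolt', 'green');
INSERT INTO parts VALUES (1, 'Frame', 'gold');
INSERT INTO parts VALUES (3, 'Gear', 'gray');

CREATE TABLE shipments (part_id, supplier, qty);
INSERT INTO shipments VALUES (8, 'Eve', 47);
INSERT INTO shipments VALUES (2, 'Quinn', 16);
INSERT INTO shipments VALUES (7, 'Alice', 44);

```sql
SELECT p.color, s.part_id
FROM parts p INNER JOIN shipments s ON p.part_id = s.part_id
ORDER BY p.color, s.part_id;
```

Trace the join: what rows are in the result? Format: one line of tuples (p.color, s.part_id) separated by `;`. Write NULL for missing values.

(gold, 7); (green, 8)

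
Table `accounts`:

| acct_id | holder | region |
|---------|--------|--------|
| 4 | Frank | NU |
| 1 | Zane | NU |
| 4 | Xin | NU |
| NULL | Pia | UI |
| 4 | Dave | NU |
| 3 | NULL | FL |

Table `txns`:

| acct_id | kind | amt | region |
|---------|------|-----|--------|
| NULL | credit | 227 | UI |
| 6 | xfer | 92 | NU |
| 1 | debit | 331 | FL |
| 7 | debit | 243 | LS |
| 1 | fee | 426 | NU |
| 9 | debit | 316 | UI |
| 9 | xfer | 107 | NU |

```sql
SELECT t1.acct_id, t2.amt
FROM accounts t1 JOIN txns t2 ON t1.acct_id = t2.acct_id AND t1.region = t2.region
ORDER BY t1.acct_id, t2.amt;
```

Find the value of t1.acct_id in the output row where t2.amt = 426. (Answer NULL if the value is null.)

INNER JOIN keeps only pairs where the ON condition holds.
Matching on t1.acct_id = t2.acct_id AND t1.region = t2.region. A NULL in a compared column never satisfies the condition.
Matched pairs: 1.

1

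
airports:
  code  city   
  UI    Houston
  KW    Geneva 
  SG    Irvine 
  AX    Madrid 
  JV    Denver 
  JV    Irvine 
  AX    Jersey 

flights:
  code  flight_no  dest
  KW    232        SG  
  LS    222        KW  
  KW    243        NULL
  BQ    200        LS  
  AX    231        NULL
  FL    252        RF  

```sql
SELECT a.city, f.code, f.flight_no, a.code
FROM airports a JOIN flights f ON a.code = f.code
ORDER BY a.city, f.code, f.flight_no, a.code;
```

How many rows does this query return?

4

INNER JOIN keeps only pairs where the ON condition holds.
Matching on a.code = f.code.
- a[0] code=UI → no match; dropped.
- a[1] code=KW → 2 match(es) in f → 2 row(s).
- a[2] code=SG → no match; dropped.
- a[3] code=AX → 1 match(es) in f → 1 row(s).
- a[4] code=JV → no match; dropped.
- a[5] code=JV → no match; dropped.
- a[6] code=AX → 1 match(es) in f → 1 row(s).
Total: 4 rows.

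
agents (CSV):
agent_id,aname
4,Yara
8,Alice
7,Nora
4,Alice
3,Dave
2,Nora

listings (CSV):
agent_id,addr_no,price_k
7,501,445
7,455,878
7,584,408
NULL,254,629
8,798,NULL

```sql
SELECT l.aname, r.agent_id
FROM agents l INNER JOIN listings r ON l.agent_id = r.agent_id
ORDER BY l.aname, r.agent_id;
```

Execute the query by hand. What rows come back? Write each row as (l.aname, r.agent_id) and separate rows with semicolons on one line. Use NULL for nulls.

(Alice, 8); (Nora, 7); (Nora, 7); (Nora, 7)

INNER JOIN keeps only pairs where the ON condition holds.
Matching on l.agent_id = r.agent_id. A NULL in a compared column never satisfies the condition.
- l row (agent_id=4): no match → dropped.
- l row (agent_id=8): matches 1 r row(s) → 1 output row(s).
- l row (agent_id=7): matches 3 r row(s) → 3 output row(s).
- l row (agent_id=4): no match → dropped.
- l row (agent_id=3): no match → dropped.
- l row (agent_id=2): no match → dropped.
After projecting and ordering:
l.aname | r.agent_id
Alice | 8
Nora | 7
Nora | 7
Nora | 7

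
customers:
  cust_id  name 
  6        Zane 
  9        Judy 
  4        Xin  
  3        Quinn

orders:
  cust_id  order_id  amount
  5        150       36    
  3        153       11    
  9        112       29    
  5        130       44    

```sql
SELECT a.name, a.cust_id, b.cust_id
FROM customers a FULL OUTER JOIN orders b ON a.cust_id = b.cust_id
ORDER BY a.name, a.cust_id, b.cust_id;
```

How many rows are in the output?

FULL OUTER JOIN keeps every row from both sides; unmatched rows get NULL for the other side's columns.
Matching on a.cust_id = b.cust_id.
- a[0] cust_id=6 → no match; kept with NULLs on the b side.
- a[1] cust_id=9 → 1 match(es) in b → 1 row(s).
- a[2] cust_id=4 → no match; kept with NULLs on the b side.
- a[3] cust_id=3 → 1 match(es) in b → 1 row(s).
- 2 row(s) from b found no a partner → padded with NULL.
Total: 2 matched + 4 padded = 6 rows.

6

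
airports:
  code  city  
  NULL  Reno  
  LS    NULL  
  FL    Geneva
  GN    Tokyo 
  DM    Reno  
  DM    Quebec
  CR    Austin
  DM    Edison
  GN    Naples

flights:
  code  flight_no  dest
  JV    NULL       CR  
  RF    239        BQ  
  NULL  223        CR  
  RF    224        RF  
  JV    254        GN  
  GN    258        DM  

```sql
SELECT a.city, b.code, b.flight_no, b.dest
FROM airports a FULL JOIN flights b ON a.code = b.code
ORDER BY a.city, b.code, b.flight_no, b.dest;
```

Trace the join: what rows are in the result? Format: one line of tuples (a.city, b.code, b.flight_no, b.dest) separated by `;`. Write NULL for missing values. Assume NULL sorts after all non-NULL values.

(Austin, NULL, NULL, NULL); (Edison, NULL, NULL, NULL); (Geneva, NULL, NULL, NULL); (Naples, GN, 258, DM); (Quebec, NULL, NULL, NULL); (Reno, NULL, NULL, NULL); (Reno, NULL, NULL, NULL); (Tokyo, GN, 258, DM); (NULL, JV, 254, GN); (NULL, JV, NULL, CR); (NULL, RF, 224, RF); (NULL, RF, 239, BQ); (NULL, NULL, 223, CR); (NULL, NULL, NULL, NULL)

FULL OUTER JOIN keeps every row from both sides; unmatched rows get NULL for the other side's columns.
Matching on a.code = b.code. A NULL in a compared column never satisfies the condition.
Matched pairs: 2; unmatched a rows kept: 7; unmatched b rows kept: 5.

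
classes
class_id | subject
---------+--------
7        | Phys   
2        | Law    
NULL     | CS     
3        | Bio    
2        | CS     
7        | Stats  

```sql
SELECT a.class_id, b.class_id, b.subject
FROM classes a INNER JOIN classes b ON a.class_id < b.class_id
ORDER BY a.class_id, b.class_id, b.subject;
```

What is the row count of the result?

8

INNER JOIN keeps only pairs where the ON condition holds.
Matching on a.class_id < b.class_id. A NULL in a compared column never satisfies the condition.
Matched pairs: 8.
Total: 8 rows.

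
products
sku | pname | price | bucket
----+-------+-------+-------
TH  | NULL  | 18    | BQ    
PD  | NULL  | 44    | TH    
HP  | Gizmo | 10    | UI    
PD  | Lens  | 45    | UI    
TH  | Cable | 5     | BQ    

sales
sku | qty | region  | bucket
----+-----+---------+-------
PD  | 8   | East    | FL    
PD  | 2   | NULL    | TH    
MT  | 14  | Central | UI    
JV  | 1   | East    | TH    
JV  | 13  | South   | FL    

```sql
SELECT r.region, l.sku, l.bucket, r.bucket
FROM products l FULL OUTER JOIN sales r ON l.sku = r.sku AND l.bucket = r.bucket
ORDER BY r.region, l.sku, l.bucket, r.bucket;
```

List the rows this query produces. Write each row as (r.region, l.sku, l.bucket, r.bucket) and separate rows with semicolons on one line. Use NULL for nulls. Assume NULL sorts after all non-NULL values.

(Central, NULL, NULL, UI); (East, NULL, NULL, FL); (East, NULL, NULL, TH); (South, NULL, NULL, FL); (NULL, HP, UI, NULL); (NULL, PD, TH, TH); (NULL, PD, UI, NULL); (NULL, TH, BQ, NULL); (NULL, TH, BQ, NULL)

FULL OUTER JOIN keeps every row from both sides; unmatched rows get NULL for the other side's columns.
Matching on l.sku = r.sku AND l.bucket = r.bucket.
- sku=TH, bucket=BQ: no r row matches, row kept with r columns NULL.
- sku=PD, bucket=TH: 1 matching r row(s), so 1 row(s) emitted.
- sku=HP, bucket=UI: no r row matches, row kept with r columns NULL.
- sku=PD, bucket=UI: no r row matches, row kept with r columns NULL.
- sku=TH, bucket=BQ: no r row matches, row kept with r columns NULL.
- plus 4 unmatched r row(s), each kept with NULL l columns.
After projecting and ordering:
r.region | l.sku | l.bucket | r.bucket
Central | NULL | NULL | UI
East | NULL | NULL | FL
East | NULL | NULL | TH
South | NULL | NULL | FL
NULL | HP | UI | NULL
NULL | PD | TH | TH
NULL | PD | UI | NULL
NULL | TH | BQ | NULL
NULL | TH | BQ | NULL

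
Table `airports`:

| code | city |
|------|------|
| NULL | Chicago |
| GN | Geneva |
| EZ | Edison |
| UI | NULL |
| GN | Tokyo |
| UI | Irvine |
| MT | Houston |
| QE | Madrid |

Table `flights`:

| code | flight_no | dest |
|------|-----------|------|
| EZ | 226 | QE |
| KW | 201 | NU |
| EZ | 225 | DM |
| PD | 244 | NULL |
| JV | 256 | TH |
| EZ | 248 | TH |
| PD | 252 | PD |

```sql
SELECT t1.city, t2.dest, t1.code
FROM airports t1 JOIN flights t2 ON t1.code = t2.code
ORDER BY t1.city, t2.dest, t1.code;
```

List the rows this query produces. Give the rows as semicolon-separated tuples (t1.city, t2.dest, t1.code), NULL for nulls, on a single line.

INNER JOIN keeps only pairs where the ON condition holds.
Matching on t1.code = t2.code. A NULL in a compared column never satisfies the condition.
Matched pairs: 3.

(Edison, DM, EZ); (Edison, QE, EZ); (Edison, TH, EZ)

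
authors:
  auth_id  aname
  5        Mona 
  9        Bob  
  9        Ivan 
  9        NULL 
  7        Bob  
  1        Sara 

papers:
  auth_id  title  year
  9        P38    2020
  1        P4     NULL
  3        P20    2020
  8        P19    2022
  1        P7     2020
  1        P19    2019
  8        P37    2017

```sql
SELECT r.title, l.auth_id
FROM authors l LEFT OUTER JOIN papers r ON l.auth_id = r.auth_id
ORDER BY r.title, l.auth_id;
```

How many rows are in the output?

LEFT JOIN keeps every row from `authors`; unmatched rows get NULL for `papers`'s columns.
Matching on l.auth_id = r.auth_id.
- l (auth_id=5) has no partner → padded with NULL.
- l (auth_id=9) pairs with 1 row(s) of r.
- l (auth_id=9) pairs with 1 row(s) of r.
- l (auth_id=9) pairs with 1 row(s) of r.
- l (auth_id=7) has no partner → padded with NULL.
- l (auth_id=1) pairs with 3 row(s) of r.
Total: 6 matched + 2 padded = 8 rows.

8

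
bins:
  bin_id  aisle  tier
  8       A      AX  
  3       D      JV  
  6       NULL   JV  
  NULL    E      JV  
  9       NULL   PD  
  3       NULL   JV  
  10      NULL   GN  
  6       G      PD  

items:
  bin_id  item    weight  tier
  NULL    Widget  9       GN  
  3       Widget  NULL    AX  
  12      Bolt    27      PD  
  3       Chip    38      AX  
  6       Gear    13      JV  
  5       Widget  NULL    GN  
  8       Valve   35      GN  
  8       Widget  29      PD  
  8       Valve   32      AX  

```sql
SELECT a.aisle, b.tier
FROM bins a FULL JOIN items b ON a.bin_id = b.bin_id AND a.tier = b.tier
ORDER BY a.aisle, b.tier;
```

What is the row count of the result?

15

FULL OUTER JOIN keeps every row from both sides; unmatched rows get NULL for the other side's columns.
Matching on a.bin_id = b.bin_id AND a.tier = b.tier. A NULL in a compared column never satisfies the condition.
Matched pairs: 2; unmatched a rows kept: 6; unmatched b rows kept: 7.
Total: 2 matched + 13 padded = 15 rows.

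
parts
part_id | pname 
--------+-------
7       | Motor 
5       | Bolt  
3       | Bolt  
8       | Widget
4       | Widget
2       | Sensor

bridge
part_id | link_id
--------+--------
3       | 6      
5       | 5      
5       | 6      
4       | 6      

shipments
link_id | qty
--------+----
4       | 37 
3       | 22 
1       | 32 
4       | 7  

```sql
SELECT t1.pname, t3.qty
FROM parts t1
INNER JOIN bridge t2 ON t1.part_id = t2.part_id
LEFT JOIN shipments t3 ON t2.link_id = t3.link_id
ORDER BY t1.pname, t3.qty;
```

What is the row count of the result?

Evaluate left to right. First `parts t1 INNER JOIN bridge t2` on part_id: 4 row(s).
Then LEFT JOIN `shipments t3` on link_id: each of those 4 rows is kept; rows whose t2.link_id has no match in t3 get NULL for t3's columns.
Result: 4 row(s).

4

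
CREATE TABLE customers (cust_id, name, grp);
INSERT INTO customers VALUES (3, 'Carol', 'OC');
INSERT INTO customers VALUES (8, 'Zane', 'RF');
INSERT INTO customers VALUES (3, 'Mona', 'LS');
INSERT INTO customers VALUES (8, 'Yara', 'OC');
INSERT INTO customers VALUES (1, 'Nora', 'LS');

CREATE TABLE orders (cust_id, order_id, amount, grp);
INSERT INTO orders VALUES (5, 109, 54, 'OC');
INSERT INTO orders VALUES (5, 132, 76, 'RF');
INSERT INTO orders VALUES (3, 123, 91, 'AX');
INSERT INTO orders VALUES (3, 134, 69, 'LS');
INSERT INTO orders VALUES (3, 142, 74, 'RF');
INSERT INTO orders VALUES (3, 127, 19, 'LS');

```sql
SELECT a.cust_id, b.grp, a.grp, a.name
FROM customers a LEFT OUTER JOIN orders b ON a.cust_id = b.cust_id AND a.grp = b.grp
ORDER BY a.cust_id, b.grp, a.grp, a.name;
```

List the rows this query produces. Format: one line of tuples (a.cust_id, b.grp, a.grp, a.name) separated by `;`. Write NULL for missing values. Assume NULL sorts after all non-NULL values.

(1, NULL, LS, Nora); (3, LS, LS, Mona); (3, LS, LS, Mona); (3, NULL, OC, Carol); (8, NULL, OC, Yara); (8, NULL, RF, Zane)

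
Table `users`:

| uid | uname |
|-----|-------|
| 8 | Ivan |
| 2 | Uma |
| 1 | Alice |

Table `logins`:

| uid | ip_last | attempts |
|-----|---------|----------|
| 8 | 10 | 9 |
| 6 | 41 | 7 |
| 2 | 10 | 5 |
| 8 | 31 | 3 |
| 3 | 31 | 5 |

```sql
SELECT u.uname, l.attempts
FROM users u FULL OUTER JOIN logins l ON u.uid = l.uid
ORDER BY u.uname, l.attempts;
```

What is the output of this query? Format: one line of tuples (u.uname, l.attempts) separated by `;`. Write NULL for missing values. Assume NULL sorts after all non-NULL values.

FULL OUTER JOIN keeps every row from both sides; unmatched rows get NULL for the other side's columns.
Matching on u.uid = l.uid.
- u[0] uid=8 → 2 match(es) in l → 2 row(s).
- u[1] uid=2 → 1 match(es) in l → 1 row(s).
- u[2] uid=1 → no match; kept with NULLs on the l side.
- 2 row(s) from l found no u partner → padded with NULL.
After projecting and ordering:
u.uname | l.attempts
Alice | NULL
Ivan | 3
Ivan | 9
Uma | 5
NULL | 5
NULL | 7

(Alice, NULL); (Ivan, 3); (Ivan, 9); (Uma, 5); (NULL, 5); (NULL, 7)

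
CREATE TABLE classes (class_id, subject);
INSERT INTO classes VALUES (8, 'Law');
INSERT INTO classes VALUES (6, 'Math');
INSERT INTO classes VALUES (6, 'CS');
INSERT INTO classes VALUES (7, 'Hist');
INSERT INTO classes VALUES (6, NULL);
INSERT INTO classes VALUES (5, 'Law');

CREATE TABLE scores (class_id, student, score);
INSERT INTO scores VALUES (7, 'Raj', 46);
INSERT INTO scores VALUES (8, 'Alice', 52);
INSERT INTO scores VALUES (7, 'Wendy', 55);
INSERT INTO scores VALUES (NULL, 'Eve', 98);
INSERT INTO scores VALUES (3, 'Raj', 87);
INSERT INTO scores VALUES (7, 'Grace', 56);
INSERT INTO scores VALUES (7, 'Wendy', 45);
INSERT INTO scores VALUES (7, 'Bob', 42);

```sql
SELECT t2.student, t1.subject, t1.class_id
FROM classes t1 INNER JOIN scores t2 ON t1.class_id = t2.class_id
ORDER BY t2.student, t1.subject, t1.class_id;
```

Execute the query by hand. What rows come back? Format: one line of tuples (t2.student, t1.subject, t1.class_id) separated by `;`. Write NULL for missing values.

(Alice, Law, 8); (Bob, Hist, 7); (Grace, Hist, 7); (Raj, Hist, 7); (Wendy, Hist, 7); (Wendy, Hist, 7)

INNER JOIN keeps only pairs where the ON condition holds.
Matching on t1.class_id = t2.class_id. A NULL in a compared column never satisfies the condition.
Matched pairs: 6.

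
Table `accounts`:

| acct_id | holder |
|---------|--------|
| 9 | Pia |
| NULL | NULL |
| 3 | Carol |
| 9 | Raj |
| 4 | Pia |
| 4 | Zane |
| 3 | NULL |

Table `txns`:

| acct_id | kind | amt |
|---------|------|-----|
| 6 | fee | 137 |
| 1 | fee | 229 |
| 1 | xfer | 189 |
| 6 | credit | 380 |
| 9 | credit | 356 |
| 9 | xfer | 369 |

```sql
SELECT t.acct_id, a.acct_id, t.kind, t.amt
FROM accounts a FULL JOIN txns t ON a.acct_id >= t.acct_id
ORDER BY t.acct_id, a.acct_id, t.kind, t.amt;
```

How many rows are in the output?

21

FULL OUTER JOIN keeps every row from both sides; unmatched rows get NULL for the other side's columns.
Matching on a.acct_id >= t.acct_id. A NULL in a compared column never satisfies the condition.
- a[0] acct_id=9 → 6 match(es) in t → 6 row(s).
- a[1] acct_id=NULL → no match; kept with NULLs on the t side.
- a[2] acct_id=3 → 2 match(es) in t → 2 row(s).
- a[3] acct_id=9 → 6 match(es) in t → 6 row(s).
- a[4] acct_id=4 → 2 match(es) in t → 2 row(s).
- a[5] acct_id=4 → 2 match(es) in t → 2 row(s).
- a[6] acct_id=3 → 2 match(es) in t → 2 row(s).
Total: 20 matched + 1 padded = 21 rows.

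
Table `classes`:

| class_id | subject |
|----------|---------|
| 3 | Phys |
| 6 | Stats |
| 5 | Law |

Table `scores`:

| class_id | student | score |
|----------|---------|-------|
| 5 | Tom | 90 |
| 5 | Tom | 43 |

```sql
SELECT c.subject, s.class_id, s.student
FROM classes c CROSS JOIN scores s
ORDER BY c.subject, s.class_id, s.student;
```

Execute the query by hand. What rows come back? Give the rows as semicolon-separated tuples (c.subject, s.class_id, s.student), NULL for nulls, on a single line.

CROSS JOIN pairs every row of `classes` with every row of `scores`: 3 × 2 = 6 rows.

(Law, 5, Tom); (Law, 5, Tom); (Phys, 5, Tom); (Phys, 5, Tom); (Stats, 5, Tom); (Stats, 5, Tom)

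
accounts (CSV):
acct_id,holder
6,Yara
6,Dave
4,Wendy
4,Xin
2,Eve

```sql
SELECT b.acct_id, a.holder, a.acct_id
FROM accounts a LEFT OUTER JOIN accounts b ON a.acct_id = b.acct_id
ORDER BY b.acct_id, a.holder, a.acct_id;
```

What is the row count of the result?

LEFT JOIN keeps every row from `accounts a`; unmatched rows get NULL for `accounts b`'s columns.
Matching on a.acct_id = b.acct_id.
- a[0] acct_id=6 → 2 match(es) in b → 2 row(s).
- a[1] acct_id=6 → 2 match(es) in b → 2 row(s).
- a[2] acct_id=4 → 2 match(es) in b → 2 row(s).
- a[3] acct_id=4 → 2 match(es) in b → 2 row(s).
- a[4] acct_id=2 → 1 match(es) in b → 1 row(s).
Total: 9 rows.

9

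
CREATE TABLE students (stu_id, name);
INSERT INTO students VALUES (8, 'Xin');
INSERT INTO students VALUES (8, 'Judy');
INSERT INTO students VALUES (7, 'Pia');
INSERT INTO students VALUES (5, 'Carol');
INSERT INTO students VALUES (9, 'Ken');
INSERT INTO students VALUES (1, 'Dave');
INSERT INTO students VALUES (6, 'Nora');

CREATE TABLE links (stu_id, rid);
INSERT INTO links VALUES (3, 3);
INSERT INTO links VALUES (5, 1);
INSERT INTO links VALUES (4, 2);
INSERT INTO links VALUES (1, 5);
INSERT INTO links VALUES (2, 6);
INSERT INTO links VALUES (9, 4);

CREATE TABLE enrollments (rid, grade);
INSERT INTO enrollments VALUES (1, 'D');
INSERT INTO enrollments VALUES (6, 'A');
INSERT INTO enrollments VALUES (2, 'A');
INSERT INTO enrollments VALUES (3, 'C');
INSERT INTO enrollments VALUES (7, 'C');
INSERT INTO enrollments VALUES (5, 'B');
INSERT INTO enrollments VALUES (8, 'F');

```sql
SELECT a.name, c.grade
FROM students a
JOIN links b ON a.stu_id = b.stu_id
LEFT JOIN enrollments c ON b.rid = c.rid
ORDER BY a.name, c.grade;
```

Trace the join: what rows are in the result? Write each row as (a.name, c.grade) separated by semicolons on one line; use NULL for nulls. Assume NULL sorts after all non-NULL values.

(Carol, D); (Dave, B); (Ken, NULL)

Step 1 — a INNER JOIN b on stu_id → 3 row(s).
Then LEFT JOIN `enrollments c` on rid: each of those 3 rows is kept; rows whose b.rid has no match in c get NULL for c's columns.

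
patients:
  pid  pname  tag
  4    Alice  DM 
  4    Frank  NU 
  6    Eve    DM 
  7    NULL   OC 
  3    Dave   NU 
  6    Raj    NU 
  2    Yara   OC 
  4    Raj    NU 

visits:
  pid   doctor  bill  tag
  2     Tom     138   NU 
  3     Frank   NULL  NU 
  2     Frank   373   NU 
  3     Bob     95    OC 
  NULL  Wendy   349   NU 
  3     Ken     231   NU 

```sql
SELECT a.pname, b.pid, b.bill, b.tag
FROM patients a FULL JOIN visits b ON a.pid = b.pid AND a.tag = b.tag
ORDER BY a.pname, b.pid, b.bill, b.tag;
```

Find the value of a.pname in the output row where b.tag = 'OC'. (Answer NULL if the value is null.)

NULL

FULL OUTER JOIN keeps every row from both sides; unmatched rows get NULL for the other side's columns.
Matching on a.pid = b.pid AND a.tag = b.tag. A NULL in a compared column never satisfies the condition.
- a row (pid=4, tag=DM): no match → kept, b columns NULL.
- a row (pid=4, tag=NU): no match → kept, b columns NULL.
- a row (pid=6, tag=DM): no match → kept, b columns NULL.
- a row (pid=7, tag=OC): no match → kept, b columns NULL.
- a row (pid=3, tag=NU): matches 2 b row(s) → 2 output row(s).
- a row (pid=6, tag=NU): no match → kept, b columns NULL.
- a row (pid=2, tag=OC): no match → kept, b columns NULL.
- a row (pid=4, tag=NU): no match → kept, b columns NULL.
- 4 b row(s) had no a match → kept, a columns NULL.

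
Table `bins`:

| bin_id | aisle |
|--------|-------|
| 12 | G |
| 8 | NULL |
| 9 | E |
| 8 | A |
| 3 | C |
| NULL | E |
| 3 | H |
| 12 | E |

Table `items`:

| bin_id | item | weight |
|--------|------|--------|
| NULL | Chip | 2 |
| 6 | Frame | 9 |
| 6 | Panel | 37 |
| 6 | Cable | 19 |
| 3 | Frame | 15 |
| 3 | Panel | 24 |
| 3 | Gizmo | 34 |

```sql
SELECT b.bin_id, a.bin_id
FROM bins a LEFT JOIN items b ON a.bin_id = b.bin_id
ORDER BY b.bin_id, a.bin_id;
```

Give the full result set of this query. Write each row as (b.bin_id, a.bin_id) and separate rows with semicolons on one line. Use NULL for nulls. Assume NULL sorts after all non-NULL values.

(3, 3); (3, 3); (3, 3); (3, 3); (3, 3); (3, 3); (NULL, 8); (NULL, 8); (NULL, 9); (NULL, 12); (NULL, 12); (NULL, NULL)

LEFT JOIN keeps every row from `bins`; unmatched rows get NULL for `items`'s columns.
Matching on a.bin_id = b.bin_id. A NULL in a compared column never satisfies the condition.
- a row (bin_id=12): no match → kept, b columns NULL.
- a row (bin_id=8): no match → kept, b columns NULL.
- a row (bin_id=9): no match → kept, b columns NULL.
- a row (bin_id=8): no match → kept, b columns NULL.
- a row (bin_id=3): matches 3 b row(s) → 3 output row(s).
- a row (bin_id=NULL): no match → kept, b columns NULL.
- a row (bin_id=3): matches 3 b row(s) → 3 output row(s).
- a row (bin_id=12): no match → kept, b columns NULL.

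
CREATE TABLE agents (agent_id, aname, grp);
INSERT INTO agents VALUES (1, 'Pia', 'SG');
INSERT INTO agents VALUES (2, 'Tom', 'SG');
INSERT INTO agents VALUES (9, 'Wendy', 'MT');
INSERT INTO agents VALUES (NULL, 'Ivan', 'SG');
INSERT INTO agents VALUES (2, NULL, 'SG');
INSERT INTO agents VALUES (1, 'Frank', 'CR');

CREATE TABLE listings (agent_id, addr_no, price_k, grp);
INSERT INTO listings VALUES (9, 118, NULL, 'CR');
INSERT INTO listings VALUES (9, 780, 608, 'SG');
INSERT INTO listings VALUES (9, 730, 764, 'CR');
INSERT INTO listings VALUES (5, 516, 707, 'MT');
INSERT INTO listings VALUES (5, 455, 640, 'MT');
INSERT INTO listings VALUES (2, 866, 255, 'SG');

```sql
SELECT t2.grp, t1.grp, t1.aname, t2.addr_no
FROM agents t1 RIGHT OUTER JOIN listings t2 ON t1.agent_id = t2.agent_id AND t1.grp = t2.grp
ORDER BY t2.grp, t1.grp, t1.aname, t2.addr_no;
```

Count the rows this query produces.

7

RIGHT JOIN keeps every row from `listings`; unmatched rows get NULL for `agents`'s columns.
Matching on t1.agent_id = t2.agent_id AND t1.grp = t2.grp. A NULL in a compared column never satisfies the condition.
- agent_id=1, grp=SG: no matching t2 row.
- agent_id=2, grp=SG: 1 matching t2 row(s), so 1 row(s) emitted.
- agent_id=9, grp=MT: no matching t2 row.
- agent_id=NULL, grp=SG: no matching t2 row.
- agent_id=2, grp=SG: 1 matching t2 row(s), so 1 row(s) emitted.
- agent_id=1, grp=CR: no matching t2 row.
- 5 t2 row(s) had no t1 match → kept, t1 columns NULL.
Total: 2 matched + 5 padded = 7 rows.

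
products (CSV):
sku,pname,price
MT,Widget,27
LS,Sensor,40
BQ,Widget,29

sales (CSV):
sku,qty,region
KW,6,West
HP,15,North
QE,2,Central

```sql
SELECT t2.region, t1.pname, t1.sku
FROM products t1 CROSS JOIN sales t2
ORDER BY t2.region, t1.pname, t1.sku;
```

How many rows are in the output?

CROSS JOIN pairs every row of `products` with every row of `sales`: 3 × 3 = 9 rows.

9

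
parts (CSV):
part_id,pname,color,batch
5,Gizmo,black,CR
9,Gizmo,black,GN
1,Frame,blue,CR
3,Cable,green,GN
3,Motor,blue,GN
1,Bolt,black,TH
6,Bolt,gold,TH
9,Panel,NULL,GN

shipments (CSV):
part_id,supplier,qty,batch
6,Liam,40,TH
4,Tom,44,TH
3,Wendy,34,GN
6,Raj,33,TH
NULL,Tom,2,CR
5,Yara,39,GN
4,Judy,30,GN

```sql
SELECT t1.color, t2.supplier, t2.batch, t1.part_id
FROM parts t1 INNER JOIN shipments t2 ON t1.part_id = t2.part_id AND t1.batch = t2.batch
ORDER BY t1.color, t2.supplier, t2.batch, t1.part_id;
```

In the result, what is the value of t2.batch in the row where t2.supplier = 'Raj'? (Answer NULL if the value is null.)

TH

INNER JOIN keeps only pairs where the ON condition holds.
Matching on t1.part_id = t2.part_id AND t1.batch = t2.batch. A NULL in a compared column never satisfies the condition.
- part_id=5, batch=CR: no matching t2 row, dropped.
- part_id=9, batch=GN: no matching t2 row, dropped.
- part_id=1, batch=CR: no matching t2 row, dropped.
- part_id=3, batch=GN: 1 matching t2 row(s), so 1 row(s) emitted.
- part_id=3, batch=GN: 1 matching t2 row(s), so 1 row(s) emitted.
- part_id=1, batch=TH: no matching t2 row, dropped.
- part_id=6, batch=TH: 2 matching t2 row(s), so 2 row(s) emitted.
- part_id=9, batch=GN: no matching t2 row, dropped.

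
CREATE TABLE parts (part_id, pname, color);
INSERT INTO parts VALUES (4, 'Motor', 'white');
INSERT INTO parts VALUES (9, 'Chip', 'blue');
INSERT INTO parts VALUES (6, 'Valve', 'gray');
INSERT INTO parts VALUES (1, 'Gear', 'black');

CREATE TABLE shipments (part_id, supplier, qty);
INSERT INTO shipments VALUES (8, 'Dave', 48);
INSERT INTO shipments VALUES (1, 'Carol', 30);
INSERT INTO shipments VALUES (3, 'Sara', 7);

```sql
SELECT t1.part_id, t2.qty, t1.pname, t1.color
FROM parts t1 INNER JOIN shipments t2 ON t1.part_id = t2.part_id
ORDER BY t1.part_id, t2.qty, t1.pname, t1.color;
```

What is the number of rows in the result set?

1

INNER JOIN keeps only pairs where the ON condition holds.
Matching on t1.part_id = t2.part_id.
- part_id=4: no matching t2 row, dropped.
- part_id=9: no matching t2 row, dropped.
- part_id=6: no matching t2 row, dropped.
- part_id=1: 1 matching t2 row(s), so 1 row(s) emitted.
Total: 1 rows.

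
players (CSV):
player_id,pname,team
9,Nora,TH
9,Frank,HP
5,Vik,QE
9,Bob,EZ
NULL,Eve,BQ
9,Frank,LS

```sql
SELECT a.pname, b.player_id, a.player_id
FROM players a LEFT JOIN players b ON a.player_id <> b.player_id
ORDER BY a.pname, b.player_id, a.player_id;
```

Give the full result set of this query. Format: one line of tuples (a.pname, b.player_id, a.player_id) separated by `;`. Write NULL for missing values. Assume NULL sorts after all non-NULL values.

LEFT JOIN keeps every row from `players a`; unmatched rows get NULL for `players b`'s columns.
Matching on a.player_id <> b.player_id. A NULL in a compared column never satisfies the condition.
Matched pairs: 8; unmatched a rows kept: 1.

(Bob, 5, 9); (Eve, NULL, NULL); (Frank, 5, 9); (Frank, 5, 9); (Nora, 5, 9); (Vik, 9, 5); (Vik, 9, 5); (Vik, 9, 5); (Vik, 9, 5)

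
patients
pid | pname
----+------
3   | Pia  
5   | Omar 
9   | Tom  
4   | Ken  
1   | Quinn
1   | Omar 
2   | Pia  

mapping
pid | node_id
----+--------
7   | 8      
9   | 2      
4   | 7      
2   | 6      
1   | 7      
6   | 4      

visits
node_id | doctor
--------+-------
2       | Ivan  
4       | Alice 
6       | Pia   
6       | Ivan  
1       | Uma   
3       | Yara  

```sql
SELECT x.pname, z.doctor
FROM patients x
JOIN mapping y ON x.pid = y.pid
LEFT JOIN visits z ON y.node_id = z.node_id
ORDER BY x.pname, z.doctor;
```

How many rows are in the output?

Step 1 — x INNER JOIN y on pid → 5 row(s).
Then LEFT JOIN `visits z` on node_id: each of those 5 rows is kept; rows whose y.node_id has no match in z get NULL for z's columns.
Result: 6 row(s).

6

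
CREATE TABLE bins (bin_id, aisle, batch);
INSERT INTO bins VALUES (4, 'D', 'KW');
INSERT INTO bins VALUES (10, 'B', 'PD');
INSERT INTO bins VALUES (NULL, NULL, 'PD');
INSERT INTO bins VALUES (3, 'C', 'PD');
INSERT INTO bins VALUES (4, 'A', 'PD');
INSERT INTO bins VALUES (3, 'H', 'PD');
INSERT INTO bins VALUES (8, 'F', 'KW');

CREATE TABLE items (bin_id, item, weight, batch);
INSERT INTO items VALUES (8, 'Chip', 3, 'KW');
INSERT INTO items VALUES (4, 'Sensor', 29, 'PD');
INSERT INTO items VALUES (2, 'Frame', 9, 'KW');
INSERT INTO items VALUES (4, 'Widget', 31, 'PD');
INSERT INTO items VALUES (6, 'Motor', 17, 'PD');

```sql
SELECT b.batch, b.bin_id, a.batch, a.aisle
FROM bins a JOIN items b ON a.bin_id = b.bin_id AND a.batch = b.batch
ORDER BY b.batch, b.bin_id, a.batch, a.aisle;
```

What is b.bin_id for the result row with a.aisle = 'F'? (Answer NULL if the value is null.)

INNER JOIN keeps only pairs where the ON condition holds.
Matching on a.bin_id = b.bin_id AND a.batch = b.batch. A NULL in a compared column never satisfies the condition.
- a row (bin_id=4, batch=KW): no match → dropped.
- a row (bin_id=10, batch=PD): no match → dropped.
- a row (bin_id=NULL, batch=PD): no match → dropped.
- a row (bin_id=3, batch=PD): no match → dropped.
- a row (bin_id=4, batch=PD): matches 2 b row(s) → 2 output row(s).
- a row (bin_id=3, batch=PD): no match → dropped.
- a row (bin_id=8, batch=KW): matches 1 b row(s) → 1 output row(s).

8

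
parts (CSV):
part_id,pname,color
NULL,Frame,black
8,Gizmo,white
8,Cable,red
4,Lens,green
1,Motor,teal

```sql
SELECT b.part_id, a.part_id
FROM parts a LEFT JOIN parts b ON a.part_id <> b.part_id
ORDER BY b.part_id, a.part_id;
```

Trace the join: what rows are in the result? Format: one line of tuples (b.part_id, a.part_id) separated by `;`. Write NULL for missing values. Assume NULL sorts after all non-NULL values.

(1, 4); (1, 8); (1, 8); (4, 1); (4, 8); (4, 8); (8, 1); (8, 1); (8, 4); (8, 4); (NULL, NULL)

LEFT JOIN keeps every row from `parts a`; unmatched rows get NULL for `parts b`'s columns.
Matching on a.part_id <> b.part_id. A NULL in a compared column never satisfies the condition.
- a row (part_id=NULL): no match → kept, b columns NULL.
- a row (part_id=8): matches 2 b row(s) → 2 output row(s).
- a row (part_id=8): matches 2 b row(s) → 2 output row(s).
- a row (part_id=4): matches 3 b row(s) → 3 output row(s).
- a row (part_id=1): matches 3 b row(s) → 3 output row(s).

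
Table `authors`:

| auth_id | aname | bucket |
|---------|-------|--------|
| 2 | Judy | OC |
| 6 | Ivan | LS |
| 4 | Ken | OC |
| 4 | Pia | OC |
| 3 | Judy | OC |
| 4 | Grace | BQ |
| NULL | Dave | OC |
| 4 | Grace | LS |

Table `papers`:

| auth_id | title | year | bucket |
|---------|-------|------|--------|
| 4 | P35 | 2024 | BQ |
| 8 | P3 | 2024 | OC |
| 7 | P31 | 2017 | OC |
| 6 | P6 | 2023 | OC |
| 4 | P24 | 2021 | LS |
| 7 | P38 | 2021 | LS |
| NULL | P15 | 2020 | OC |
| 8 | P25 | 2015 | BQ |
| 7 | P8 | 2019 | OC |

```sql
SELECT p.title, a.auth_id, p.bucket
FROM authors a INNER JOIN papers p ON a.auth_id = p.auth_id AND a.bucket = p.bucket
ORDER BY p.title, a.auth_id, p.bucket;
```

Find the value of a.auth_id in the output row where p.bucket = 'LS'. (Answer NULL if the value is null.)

4

INNER JOIN keeps only pairs where the ON condition holds.
Matching on a.auth_id = p.auth_id AND a.bucket = p.bucket. A NULL in a compared column never satisfies the condition.
Matched pairs: 2.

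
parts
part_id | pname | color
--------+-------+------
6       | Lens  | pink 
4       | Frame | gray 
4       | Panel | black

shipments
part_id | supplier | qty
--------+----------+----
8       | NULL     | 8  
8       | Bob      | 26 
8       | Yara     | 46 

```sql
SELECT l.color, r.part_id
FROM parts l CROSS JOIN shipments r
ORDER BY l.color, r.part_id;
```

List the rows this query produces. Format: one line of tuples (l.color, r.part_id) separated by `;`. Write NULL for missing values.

(black, 8); (black, 8); (black, 8); (gray, 8); (gray, 8); (gray, 8); (pink, 8); (pink, 8); (pink, 8)

CROSS JOIN pairs every row of `parts` with every row of `shipments`: 3 × 3 = 9 rows.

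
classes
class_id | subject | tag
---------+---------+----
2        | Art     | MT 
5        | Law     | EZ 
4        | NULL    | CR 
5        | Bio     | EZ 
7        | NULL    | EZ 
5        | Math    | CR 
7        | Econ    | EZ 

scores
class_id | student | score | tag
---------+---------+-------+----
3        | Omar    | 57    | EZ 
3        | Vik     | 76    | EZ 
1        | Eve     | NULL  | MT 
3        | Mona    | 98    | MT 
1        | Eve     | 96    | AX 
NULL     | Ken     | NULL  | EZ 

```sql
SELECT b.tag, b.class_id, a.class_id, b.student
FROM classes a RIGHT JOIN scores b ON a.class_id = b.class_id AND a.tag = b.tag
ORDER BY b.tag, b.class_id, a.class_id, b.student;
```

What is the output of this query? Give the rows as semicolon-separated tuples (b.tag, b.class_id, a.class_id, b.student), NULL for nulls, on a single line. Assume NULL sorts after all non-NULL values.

RIGHT JOIN keeps every row from `scores`; unmatched rows get NULL for `classes`'s columns.
Matching on a.class_id = b.class_id AND a.tag = b.tag. A NULL in a compared column never satisfies the condition.
- a (class_id=2, tag=MT) has no partner in b.
- a (class_id=5, tag=EZ) has no partner in b.
- a (class_id=4, tag=CR) has no partner in b.
- a (class_id=5, tag=EZ) has no partner in b.
- a (class_id=7, tag=EZ) has no partner in b.
- a (class_id=5, tag=CR) has no partner in b.
- a (class_id=7, tag=EZ) has no partner in b.
- plus 6 unmatched b row(s), each kept with NULL a columns.
After projecting and ordering:
b.tag | b.class_id | a.class_id | b.student
AX | 1 | NULL | Eve
EZ | 3 | NULL | Omar
EZ | 3 | NULL | Vik
EZ | NULL | NULL | Ken
MT | 1 | NULL | Eve
MT | 3 | NULL | Mona

(AX, 1, NULL, Eve); (EZ, 3, NULL, Omar); (EZ, 3, NULL, Vik); (EZ, NULL, NULL, Ken); (MT, 1, NULL, Eve); (MT, 3, NULL, Mona)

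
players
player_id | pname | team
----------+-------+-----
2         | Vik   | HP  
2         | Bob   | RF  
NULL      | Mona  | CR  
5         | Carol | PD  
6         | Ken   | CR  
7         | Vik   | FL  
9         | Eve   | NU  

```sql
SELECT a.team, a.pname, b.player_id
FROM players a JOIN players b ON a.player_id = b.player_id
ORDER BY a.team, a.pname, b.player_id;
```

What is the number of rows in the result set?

8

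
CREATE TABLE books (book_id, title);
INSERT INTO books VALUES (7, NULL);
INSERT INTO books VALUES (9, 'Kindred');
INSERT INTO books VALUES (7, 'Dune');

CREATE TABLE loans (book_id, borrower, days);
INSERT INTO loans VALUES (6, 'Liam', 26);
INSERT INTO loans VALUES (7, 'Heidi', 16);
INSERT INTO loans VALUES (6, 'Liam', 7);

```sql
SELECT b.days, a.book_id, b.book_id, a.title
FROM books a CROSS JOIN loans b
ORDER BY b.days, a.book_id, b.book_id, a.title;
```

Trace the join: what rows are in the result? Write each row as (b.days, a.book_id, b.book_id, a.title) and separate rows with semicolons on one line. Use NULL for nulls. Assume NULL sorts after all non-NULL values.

(7, 7, 6, Dune); (7, 7, 6, NULL); (7, 9, 6, Kindred); (16, 7, 7, Dune); (16, 7, 7, NULL); (16, 9, 7, Kindred); (26, 7, 6, Dune); (26, 7, 6, NULL); (26, 9, 6, Kindred)

CROSS JOIN pairs every row of `books` with every row of `loans`: 3 × 3 = 9 rows.
After projecting and ordering:
b.days | a.book_id | b.book_id | a.title
7 | 7 | 6 | Dune
7 | 7 | 6 | NULL
7 | 9 | 6 | Kindred
16 | 7 | 7 | Dune
16 | 7 | 7 | NULL
16 | 9 | 7 | Kindred
26 | 7 | 6 | Dune
26 | 7 | 6 | NULL
26 | 9 | 6 | Kindred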